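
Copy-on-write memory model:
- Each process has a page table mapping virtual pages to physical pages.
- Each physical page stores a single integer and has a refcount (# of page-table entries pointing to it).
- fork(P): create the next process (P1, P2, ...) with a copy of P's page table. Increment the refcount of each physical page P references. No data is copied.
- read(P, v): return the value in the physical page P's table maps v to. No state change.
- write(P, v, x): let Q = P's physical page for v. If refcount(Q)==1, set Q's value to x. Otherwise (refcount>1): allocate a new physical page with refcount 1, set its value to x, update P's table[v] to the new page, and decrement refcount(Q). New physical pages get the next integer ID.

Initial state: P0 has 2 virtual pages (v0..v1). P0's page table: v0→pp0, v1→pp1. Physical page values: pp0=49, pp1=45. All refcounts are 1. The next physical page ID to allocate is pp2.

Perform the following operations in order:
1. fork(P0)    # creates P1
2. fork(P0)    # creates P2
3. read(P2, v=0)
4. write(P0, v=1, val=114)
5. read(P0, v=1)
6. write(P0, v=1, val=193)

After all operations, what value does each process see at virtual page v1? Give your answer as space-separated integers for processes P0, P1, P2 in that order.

Answer: 193 45 45

Derivation:
Op 1: fork(P0) -> P1. 2 ppages; refcounts: pp0:2 pp1:2
Op 2: fork(P0) -> P2. 2 ppages; refcounts: pp0:3 pp1:3
Op 3: read(P2, v0) -> 49. No state change.
Op 4: write(P0, v1, 114). refcount(pp1)=3>1 -> COPY to pp2. 3 ppages; refcounts: pp0:3 pp1:2 pp2:1
Op 5: read(P0, v1) -> 114. No state change.
Op 6: write(P0, v1, 193). refcount(pp2)=1 -> write in place. 3 ppages; refcounts: pp0:3 pp1:2 pp2:1
P0: v1 -> pp2 = 193
P1: v1 -> pp1 = 45
P2: v1 -> pp1 = 45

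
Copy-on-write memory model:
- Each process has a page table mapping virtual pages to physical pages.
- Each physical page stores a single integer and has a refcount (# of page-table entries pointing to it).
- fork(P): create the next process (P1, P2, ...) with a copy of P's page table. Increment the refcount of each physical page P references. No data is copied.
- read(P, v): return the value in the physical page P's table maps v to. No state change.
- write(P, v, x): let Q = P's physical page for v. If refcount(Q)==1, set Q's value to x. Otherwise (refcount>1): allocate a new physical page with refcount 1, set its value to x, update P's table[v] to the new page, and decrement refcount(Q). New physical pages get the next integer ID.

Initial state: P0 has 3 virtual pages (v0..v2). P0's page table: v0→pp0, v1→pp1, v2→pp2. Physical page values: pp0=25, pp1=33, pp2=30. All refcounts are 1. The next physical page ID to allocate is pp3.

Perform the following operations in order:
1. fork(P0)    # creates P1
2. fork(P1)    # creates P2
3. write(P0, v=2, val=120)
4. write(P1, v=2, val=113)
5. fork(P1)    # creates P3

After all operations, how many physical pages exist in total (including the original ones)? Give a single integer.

Op 1: fork(P0) -> P1. 3 ppages; refcounts: pp0:2 pp1:2 pp2:2
Op 2: fork(P1) -> P2. 3 ppages; refcounts: pp0:3 pp1:3 pp2:3
Op 3: write(P0, v2, 120). refcount(pp2)=3>1 -> COPY to pp3. 4 ppages; refcounts: pp0:3 pp1:3 pp2:2 pp3:1
Op 4: write(P1, v2, 113). refcount(pp2)=2>1 -> COPY to pp4. 5 ppages; refcounts: pp0:3 pp1:3 pp2:1 pp3:1 pp4:1
Op 5: fork(P1) -> P3. 5 ppages; refcounts: pp0:4 pp1:4 pp2:1 pp3:1 pp4:2

Answer: 5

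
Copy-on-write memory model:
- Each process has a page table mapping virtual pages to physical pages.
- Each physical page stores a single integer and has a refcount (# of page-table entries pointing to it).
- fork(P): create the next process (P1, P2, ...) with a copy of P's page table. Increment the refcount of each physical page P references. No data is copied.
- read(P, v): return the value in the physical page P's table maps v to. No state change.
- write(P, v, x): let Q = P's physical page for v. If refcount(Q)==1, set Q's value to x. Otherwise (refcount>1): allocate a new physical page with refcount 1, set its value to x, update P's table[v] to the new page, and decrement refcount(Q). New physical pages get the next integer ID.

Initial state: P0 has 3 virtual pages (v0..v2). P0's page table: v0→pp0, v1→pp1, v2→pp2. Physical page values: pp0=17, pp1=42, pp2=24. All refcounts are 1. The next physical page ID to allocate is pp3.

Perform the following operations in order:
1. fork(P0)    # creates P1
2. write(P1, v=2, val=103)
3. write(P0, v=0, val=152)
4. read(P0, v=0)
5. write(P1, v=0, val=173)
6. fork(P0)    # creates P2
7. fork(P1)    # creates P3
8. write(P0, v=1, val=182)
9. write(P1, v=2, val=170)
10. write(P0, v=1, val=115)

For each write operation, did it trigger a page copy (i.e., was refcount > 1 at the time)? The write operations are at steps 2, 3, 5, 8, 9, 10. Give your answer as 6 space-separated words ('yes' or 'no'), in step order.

Op 1: fork(P0) -> P1. 3 ppages; refcounts: pp0:2 pp1:2 pp2:2
Op 2: write(P1, v2, 103). refcount(pp2)=2>1 -> COPY to pp3. 4 ppages; refcounts: pp0:2 pp1:2 pp2:1 pp3:1
Op 3: write(P0, v0, 152). refcount(pp0)=2>1 -> COPY to pp4. 5 ppages; refcounts: pp0:1 pp1:2 pp2:1 pp3:1 pp4:1
Op 4: read(P0, v0) -> 152. No state change.
Op 5: write(P1, v0, 173). refcount(pp0)=1 -> write in place. 5 ppages; refcounts: pp0:1 pp1:2 pp2:1 pp3:1 pp4:1
Op 6: fork(P0) -> P2. 5 ppages; refcounts: pp0:1 pp1:3 pp2:2 pp3:1 pp4:2
Op 7: fork(P1) -> P3. 5 ppages; refcounts: pp0:2 pp1:4 pp2:2 pp3:2 pp4:2
Op 8: write(P0, v1, 182). refcount(pp1)=4>1 -> COPY to pp5. 6 ppages; refcounts: pp0:2 pp1:3 pp2:2 pp3:2 pp4:2 pp5:1
Op 9: write(P1, v2, 170). refcount(pp3)=2>1 -> COPY to pp6. 7 ppages; refcounts: pp0:2 pp1:3 pp2:2 pp3:1 pp4:2 pp5:1 pp6:1
Op 10: write(P0, v1, 115). refcount(pp5)=1 -> write in place. 7 ppages; refcounts: pp0:2 pp1:3 pp2:2 pp3:1 pp4:2 pp5:1 pp6:1

yes yes no yes yes no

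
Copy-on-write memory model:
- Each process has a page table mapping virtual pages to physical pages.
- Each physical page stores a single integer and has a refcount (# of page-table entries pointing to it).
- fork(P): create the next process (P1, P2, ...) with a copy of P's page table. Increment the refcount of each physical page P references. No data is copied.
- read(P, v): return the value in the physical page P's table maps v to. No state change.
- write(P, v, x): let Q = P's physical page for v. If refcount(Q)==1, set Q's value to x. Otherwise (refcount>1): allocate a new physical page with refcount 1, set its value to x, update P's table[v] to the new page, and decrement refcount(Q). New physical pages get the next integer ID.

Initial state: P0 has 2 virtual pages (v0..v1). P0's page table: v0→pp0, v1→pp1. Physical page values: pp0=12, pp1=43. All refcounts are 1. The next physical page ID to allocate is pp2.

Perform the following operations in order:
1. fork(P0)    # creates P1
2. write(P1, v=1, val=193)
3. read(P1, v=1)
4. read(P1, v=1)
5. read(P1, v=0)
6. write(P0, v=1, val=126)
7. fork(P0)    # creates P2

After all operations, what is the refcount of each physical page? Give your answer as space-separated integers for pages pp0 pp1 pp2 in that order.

Op 1: fork(P0) -> P1. 2 ppages; refcounts: pp0:2 pp1:2
Op 2: write(P1, v1, 193). refcount(pp1)=2>1 -> COPY to pp2. 3 ppages; refcounts: pp0:2 pp1:1 pp2:1
Op 3: read(P1, v1) -> 193. No state change.
Op 4: read(P1, v1) -> 193. No state change.
Op 5: read(P1, v0) -> 12. No state change.
Op 6: write(P0, v1, 126). refcount(pp1)=1 -> write in place. 3 ppages; refcounts: pp0:2 pp1:1 pp2:1
Op 7: fork(P0) -> P2. 3 ppages; refcounts: pp0:3 pp1:2 pp2:1

Answer: 3 2 1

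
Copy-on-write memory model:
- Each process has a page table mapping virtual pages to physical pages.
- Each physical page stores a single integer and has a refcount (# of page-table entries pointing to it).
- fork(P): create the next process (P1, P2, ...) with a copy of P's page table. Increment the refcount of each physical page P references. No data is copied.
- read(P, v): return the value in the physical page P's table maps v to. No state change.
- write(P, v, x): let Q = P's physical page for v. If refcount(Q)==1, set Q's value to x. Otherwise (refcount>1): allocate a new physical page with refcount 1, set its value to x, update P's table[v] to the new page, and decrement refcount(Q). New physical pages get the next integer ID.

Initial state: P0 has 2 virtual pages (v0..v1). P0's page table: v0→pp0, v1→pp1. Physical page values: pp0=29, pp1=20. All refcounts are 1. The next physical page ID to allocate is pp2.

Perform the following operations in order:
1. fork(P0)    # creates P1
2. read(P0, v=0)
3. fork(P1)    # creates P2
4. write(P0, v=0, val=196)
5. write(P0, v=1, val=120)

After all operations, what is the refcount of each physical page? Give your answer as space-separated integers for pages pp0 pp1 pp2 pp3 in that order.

Answer: 2 2 1 1

Derivation:
Op 1: fork(P0) -> P1. 2 ppages; refcounts: pp0:2 pp1:2
Op 2: read(P0, v0) -> 29. No state change.
Op 3: fork(P1) -> P2. 2 ppages; refcounts: pp0:3 pp1:3
Op 4: write(P0, v0, 196). refcount(pp0)=3>1 -> COPY to pp2. 3 ppages; refcounts: pp0:2 pp1:3 pp2:1
Op 5: write(P0, v1, 120). refcount(pp1)=3>1 -> COPY to pp3. 4 ppages; refcounts: pp0:2 pp1:2 pp2:1 pp3:1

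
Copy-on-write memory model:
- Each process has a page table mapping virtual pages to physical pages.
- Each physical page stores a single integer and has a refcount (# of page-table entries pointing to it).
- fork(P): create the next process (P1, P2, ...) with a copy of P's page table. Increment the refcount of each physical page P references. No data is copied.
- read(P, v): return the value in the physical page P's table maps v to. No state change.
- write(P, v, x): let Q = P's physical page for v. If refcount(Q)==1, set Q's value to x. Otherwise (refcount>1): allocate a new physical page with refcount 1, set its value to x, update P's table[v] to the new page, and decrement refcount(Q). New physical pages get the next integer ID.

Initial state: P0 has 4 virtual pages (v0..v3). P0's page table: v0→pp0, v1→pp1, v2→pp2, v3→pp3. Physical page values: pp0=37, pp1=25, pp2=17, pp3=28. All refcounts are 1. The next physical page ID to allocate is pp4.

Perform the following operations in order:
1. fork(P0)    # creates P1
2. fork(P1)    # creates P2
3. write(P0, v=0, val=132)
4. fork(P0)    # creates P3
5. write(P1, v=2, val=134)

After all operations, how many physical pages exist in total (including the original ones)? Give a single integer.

Op 1: fork(P0) -> P1. 4 ppages; refcounts: pp0:2 pp1:2 pp2:2 pp3:2
Op 2: fork(P1) -> P2. 4 ppages; refcounts: pp0:3 pp1:3 pp2:3 pp3:3
Op 3: write(P0, v0, 132). refcount(pp0)=3>1 -> COPY to pp4. 5 ppages; refcounts: pp0:2 pp1:3 pp2:3 pp3:3 pp4:1
Op 4: fork(P0) -> P3. 5 ppages; refcounts: pp0:2 pp1:4 pp2:4 pp3:4 pp4:2
Op 5: write(P1, v2, 134). refcount(pp2)=4>1 -> COPY to pp5. 6 ppages; refcounts: pp0:2 pp1:4 pp2:3 pp3:4 pp4:2 pp5:1

Answer: 6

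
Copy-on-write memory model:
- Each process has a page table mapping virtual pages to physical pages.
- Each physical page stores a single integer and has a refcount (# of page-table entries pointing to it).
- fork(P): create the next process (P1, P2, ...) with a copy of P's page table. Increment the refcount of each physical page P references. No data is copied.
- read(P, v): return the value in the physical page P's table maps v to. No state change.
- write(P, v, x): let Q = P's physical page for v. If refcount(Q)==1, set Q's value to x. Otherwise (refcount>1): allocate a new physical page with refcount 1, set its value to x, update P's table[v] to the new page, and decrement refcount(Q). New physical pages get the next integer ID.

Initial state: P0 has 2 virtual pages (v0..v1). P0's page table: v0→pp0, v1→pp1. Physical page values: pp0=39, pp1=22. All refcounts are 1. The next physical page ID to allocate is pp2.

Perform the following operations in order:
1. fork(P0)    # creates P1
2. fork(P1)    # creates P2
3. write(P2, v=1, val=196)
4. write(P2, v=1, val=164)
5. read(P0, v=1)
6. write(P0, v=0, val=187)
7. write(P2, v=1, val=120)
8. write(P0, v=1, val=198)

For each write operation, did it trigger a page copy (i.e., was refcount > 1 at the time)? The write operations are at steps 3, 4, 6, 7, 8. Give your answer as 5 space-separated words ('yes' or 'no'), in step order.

Op 1: fork(P0) -> P1. 2 ppages; refcounts: pp0:2 pp1:2
Op 2: fork(P1) -> P2. 2 ppages; refcounts: pp0:3 pp1:3
Op 3: write(P2, v1, 196). refcount(pp1)=3>1 -> COPY to pp2. 3 ppages; refcounts: pp0:3 pp1:2 pp2:1
Op 4: write(P2, v1, 164). refcount(pp2)=1 -> write in place. 3 ppages; refcounts: pp0:3 pp1:2 pp2:1
Op 5: read(P0, v1) -> 22. No state change.
Op 6: write(P0, v0, 187). refcount(pp0)=3>1 -> COPY to pp3. 4 ppages; refcounts: pp0:2 pp1:2 pp2:1 pp3:1
Op 7: write(P2, v1, 120). refcount(pp2)=1 -> write in place. 4 ppages; refcounts: pp0:2 pp1:2 pp2:1 pp3:1
Op 8: write(P0, v1, 198). refcount(pp1)=2>1 -> COPY to pp4. 5 ppages; refcounts: pp0:2 pp1:1 pp2:1 pp3:1 pp4:1

yes no yes no yes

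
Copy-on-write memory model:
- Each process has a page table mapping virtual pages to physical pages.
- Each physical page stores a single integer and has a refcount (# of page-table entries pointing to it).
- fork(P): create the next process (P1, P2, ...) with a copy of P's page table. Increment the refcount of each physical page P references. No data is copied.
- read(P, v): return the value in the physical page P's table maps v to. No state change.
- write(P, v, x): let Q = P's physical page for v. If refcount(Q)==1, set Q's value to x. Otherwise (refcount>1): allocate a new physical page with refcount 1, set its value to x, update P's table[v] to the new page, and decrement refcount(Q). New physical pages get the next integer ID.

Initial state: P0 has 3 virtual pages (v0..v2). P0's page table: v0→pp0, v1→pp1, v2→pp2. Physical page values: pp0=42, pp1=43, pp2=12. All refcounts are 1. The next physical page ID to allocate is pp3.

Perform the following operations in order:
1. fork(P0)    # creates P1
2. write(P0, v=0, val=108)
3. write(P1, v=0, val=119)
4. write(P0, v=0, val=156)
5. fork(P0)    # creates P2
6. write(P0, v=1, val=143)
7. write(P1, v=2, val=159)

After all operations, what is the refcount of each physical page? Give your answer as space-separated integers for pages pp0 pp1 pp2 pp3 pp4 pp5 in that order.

Op 1: fork(P0) -> P1. 3 ppages; refcounts: pp0:2 pp1:2 pp2:2
Op 2: write(P0, v0, 108). refcount(pp0)=2>1 -> COPY to pp3. 4 ppages; refcounts: pp0:1 pp1:2 pp2:2 pp3:1
Op 3: write(P1, v0, 119). refcount(pp0)=1 -> write in place. 4 ppages; refcounts: pp0:1 pp1:2 pp2:2 pp3:1
Op 4: write(P0, v0, 156). refcount(pp3)=1 -> write in place. 4 ppages; refcounts: pp0:1 pp1:2 pp2:2 pp3:1
Op 5: fork(P0) -> P2. 4 ppages; refcounts: pp0:1 pp1:3 pp2:3 pp3:2
Op 6: write(P0, v1, 143). refcount(pp1)=3>1 -> COPY to pp4. 5 ppages; refcounts: pp0:1 pp1:2 pp2:3 pp3:2 pp4:1
Op 7: write(P1, v2, 159). refcount(pp2)=3>1 -> COPY to pp5. 6 ppages; refcounts: pp0:1 pp1:2 pp2:2 pp3:2 pp4:1 pp5:1

Answer: 1 2 2 2 1 1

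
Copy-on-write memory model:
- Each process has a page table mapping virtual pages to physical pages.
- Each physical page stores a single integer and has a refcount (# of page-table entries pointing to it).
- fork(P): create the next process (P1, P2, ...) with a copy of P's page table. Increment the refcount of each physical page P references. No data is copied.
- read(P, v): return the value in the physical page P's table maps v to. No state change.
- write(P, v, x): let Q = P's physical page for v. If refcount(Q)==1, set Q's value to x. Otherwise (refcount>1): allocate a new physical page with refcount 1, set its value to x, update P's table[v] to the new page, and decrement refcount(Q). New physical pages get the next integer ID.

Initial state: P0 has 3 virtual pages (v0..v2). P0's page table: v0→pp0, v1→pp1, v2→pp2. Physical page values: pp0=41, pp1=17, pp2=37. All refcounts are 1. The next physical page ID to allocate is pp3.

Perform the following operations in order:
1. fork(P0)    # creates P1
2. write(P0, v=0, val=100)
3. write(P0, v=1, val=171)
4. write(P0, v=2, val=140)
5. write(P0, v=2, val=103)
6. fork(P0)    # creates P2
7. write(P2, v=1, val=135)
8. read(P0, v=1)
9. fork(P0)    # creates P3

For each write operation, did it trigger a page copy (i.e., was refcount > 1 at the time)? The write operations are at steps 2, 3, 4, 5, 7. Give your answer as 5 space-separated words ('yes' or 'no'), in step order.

Op 1: fork(P0) -> P1. 3 ppages; refcounts: pp0:2 pp1:2 pp2:2
Op 2: write(P0, v0, 100). refcount(pp0)=2>1 -> COPY to pp3. 4 ppages; refcounts: pp0:1 pp1:2 pp2:2 pp3:1
Op 3: write(P0, v1, 171). refcount(pp1)=2>1 -> COPY to pp4. 5 ppages; refcounts: pp0:1 pp1:1 pp2:2 pp3:1 pp4:1
Op 4: write(P0, v2, 140). refcount(pp2)=2>1 -> COPY to pp5. 6 ppages; refcounts: pp0:1 pp1:1 pp2:1 pp3:1 pp4:1 pp5:1
Op 5: write(P0, v2, 103). refcount(pp5)=1 -> write in place. 6 ppages; refcounts: pp0:1 pp1:1 pp2:1 pp3:1 pp4:1 pp5:1
Op 6: fork(P0) -> P2. 6 ppages; refcounts: pp0:1 pp1:1 pp2:1 pp3:2 pp4:2 pp5:2
Op 7: write(P2, v1, 135). refcount(pp4)=2>1 -> COPY to pp6. 7 ppages; refcounts: pp0:1 pp1:1 pp2:1 pp3:2 pp4:1 pp5:2 pp6:1
Op 8: read(P0, v1) -> 171. No state change.
Op 9: fork(P0) -> P3. 7 ppages; refcounts: pp0:1 pp1:1 pp2:1 pp3:3 pp4:2 pp5:3 pp6:1

yes yes yes no yes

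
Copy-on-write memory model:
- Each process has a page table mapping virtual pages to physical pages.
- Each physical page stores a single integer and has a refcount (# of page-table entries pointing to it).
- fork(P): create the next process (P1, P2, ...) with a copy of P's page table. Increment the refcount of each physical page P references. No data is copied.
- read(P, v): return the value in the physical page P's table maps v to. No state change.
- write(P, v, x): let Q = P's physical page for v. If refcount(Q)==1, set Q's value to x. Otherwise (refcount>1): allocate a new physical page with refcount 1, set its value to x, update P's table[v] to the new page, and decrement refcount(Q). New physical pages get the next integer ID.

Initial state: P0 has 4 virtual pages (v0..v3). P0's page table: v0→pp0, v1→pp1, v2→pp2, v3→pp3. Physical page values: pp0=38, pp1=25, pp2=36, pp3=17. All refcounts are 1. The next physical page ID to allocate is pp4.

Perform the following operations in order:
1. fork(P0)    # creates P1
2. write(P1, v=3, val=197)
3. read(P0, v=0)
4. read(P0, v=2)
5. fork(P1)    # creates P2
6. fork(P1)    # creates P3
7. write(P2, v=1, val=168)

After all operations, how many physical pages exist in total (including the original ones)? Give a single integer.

Answer: 6

Derivation:
Op 1: fork(P0) -> P1. 4 ppages; refcounts: pp0:2 pp1:2 pp2:2 pp3:2
Op 2: write(P1, v3, 197). refcount(pp3)=2>1 -> COPY to pp4. 5 ppages; refcounts: pp0:2 pp1:2 pp2:2 pp3:1 pp4:1
Op 3: read(P0, v0) -> 38. No state change.
Op 4: read(P0, v2) -> 36. No state change.
Op 5: fork(P1) -> P2. 5 ppages; refcounts: pp0:3 pp1:3 pp2:3 pp3:1 pp4:2
Op 6: fork(P1) -> P3. 5 ppages; refcounts: pp0:4 pp1:4 pp2:4 pp3:1 pp4:3
Op 7: write(P2, v1, 168). refcount(pp1)=4>1 -> COPY to pp5. 6 ppages; refcounts: pp0:4 pp1:3 pp2:4 pp3:1 pp4:3 pp5:1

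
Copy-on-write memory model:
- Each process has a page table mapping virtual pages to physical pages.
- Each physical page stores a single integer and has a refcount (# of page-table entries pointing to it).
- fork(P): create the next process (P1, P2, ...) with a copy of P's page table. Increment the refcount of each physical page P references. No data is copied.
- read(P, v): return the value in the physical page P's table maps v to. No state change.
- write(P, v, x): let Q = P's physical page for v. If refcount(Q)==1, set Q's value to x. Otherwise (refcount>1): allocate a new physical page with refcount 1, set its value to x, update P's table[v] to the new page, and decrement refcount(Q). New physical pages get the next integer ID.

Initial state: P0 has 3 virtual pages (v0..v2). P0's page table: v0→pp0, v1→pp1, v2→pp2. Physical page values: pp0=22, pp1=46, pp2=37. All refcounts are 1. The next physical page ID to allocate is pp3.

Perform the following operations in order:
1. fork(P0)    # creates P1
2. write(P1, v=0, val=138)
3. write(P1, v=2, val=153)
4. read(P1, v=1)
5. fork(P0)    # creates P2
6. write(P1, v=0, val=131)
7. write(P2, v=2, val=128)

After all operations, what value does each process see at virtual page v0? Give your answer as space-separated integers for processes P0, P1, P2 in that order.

Op 1: fork(P0) -> P1. 3 ppages; refcounts: pp0:2 pp1:2 pp2:2
Op 2: write(P1, v0, 138). refcount(pp0)=2>1 -> COPY to pp3. 4 ppages; refcounts: pp0:1 pp1:2 pp2:2 pp3:1
Op 3: write(P1, v2, 153). refcount(pp2)=2>1 -> COPY to pp4. 5 ppages; refcounts: pp0:1 pp1:2 pp2:1 pp3:1 pp4:1
Op 4: read(P1, v1) -> 46. No state change.
Op 5: fork(P0) -> P2. 5 ppages; refcounts: pp0:2 pp1:3 pp2:2 pp3:1 pp4:1
Op 6: write(P1, v0, 131). refcount(pp3)=1 -> write in place. 5 ppages; refcounts: pp0:2 pp1:3 pp2:2 pp3:1 pp4:1
Op 7: write(P2, v2, 128). refcount(pp2)=2>1 -> COPY to pp5. 6 ppages; refcounts: pp0:2 pp1:3 pp2:1 pp3:1 pp4:1 pp5:1
P0: v0 -> pp0 = 22
P1: v0 -> pp3 = 131
P2: v0 -> pp0 = 22

Answer: 22 131 22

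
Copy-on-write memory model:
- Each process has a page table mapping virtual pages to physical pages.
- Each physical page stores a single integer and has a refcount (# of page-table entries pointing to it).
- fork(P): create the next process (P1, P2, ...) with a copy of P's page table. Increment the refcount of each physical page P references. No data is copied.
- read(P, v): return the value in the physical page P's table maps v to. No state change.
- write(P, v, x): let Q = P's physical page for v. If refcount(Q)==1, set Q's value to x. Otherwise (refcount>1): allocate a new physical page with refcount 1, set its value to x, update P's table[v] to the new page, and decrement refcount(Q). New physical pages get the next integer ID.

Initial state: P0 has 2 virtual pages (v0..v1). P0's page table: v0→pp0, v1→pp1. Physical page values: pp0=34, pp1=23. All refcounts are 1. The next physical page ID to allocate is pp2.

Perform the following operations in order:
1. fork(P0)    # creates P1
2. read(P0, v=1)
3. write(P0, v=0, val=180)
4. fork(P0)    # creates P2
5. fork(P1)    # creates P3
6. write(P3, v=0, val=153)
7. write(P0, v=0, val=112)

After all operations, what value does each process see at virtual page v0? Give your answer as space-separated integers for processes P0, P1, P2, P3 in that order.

Op 1: fork(P0) -> P1. 2 ppages; refcounts: pp0:2 pp1:2
Op 2: read(P0, v1) -> 23. No state change.
Op 3: write(P0, v0, 180). refcount(pp0)=2>1 -> COPY to pp2. 3 ppages; refcounts: pp0:1 pp1:2 pp2:1
Op 4: fork(P0) -> P2. 3 ppages; refcounts: pp0:1 pp1:3 pp2:2
Op 5: fork(P1) -> P3. 3 ppages; refcounts: pp0:2 pp1:4 pp2:2
Op 6: write(P3, v0, 153). refcount(pp0)=2>1 -> COPY to pp3. 4 ppages; refcounts: pp0:1 pp1:4 pp2:2 pp3:1
Op 7: write(P0, v0, 112). refcount(pp2)=2>1 -> COPY to pp4. 5 ppages; refcounts: pp0:1 pp1:4 pp2:1 pp3:1 pp4:1
P0: v0 -> pp4 = 112
P1: v0 -> pp0 = 34
P2: v0 -> pp2 = 180
P3: v0 -> pp3 = 153

Answer: 112 34 180 153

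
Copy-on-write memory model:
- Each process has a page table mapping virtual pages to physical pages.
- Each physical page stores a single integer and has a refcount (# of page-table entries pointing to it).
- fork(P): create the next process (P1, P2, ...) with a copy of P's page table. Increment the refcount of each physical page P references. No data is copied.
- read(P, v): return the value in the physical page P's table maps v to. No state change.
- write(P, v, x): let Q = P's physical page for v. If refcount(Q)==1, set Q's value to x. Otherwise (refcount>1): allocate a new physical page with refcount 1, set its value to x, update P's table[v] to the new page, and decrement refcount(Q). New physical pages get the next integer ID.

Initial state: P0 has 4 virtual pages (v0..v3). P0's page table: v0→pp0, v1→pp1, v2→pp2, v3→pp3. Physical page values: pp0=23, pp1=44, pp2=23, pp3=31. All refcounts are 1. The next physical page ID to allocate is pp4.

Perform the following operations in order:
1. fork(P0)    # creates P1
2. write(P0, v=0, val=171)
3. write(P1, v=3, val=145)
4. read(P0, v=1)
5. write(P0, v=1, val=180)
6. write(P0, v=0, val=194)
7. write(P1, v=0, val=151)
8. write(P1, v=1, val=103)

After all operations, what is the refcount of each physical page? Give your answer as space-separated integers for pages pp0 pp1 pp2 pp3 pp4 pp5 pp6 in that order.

Answer: 1 1 2 1 1 1 1

Derivation:
Op 1: fork(P0) -> P1. 4 ppages; refcounts: pp0:2 pp1:2 pp2:2 pp3:2
Op 2: write(P0, v0, 171). refcount(pp0)=2>1 -> COPY to pp4. 5 ppages; refcounts: pp0:1 pp1:2 pp2:2 pp3:2 pp4:1
Op 3: write(P1, v3, 145). refcount(pp3)=2>1 -> COPY to pp5. 6 ppages; refcounts: pp0:1 pp1:2 pp2:2 pp3:1 pp4:1 pp5:1
Op 4: read(P0, v1) -> 44. No state change.
Op 5: write(P0, v1, 180). refcount(pp1)=2>1 -> COPY to pp6. 7 ppages; refcounts: pp0:1 pp1:1 pp2:2 pp3:1 pp4:1 pp5:1 pp6:1
Op 6: write(P0, v0, 194). refcount(pp4)=1 -> write in place. 7 ppages; refcounts: pp0:1 pp1:1 pp2:2 pp3:1 pp4:1 pp5:1 pp6:1
Op 7: write(P1, v0, 151). refcount(pp0)=1 -> write in place. 7 ppages; refcounts: pp0:1 pp1:1 pp2:2 pp3:1 pp4:1 pp5:1 pp6:1
Op 8: write(P1, v1, 103). refcount(pp1)=1 -> write in place. 7 ppages; refcounts: pp0:1 pp1:1 pp2:2 pp3:1 pp4:1 pp5:1 pp6:1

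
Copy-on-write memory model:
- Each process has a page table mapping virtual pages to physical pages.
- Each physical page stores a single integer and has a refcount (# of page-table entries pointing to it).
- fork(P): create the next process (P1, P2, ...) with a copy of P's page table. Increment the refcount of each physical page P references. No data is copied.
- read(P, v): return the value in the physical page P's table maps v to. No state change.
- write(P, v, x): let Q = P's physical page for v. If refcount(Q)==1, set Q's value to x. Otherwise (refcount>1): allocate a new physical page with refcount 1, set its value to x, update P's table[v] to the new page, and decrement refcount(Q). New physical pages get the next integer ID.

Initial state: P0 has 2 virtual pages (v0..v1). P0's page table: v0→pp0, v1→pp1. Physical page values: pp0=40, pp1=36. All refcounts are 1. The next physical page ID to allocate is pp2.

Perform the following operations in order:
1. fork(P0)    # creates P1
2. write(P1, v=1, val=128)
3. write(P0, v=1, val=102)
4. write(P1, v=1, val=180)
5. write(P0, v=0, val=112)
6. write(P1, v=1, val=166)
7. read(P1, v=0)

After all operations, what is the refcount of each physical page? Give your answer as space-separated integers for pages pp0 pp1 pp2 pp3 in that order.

Op 1: fork(P0) -> P1. 2 ppages; refcounts: pp0:2 pp1:2
Op 2: write(P1, v1, 128). refcount(pp1)=2>1 -> COPY to pp2. 3 ppages; refcounts: pp0:2 pp1:1 pp2:1
Op 3: write(P0, v1, 102). refcount(pp1)=1 -> write in place. 3 ppages; refcounts: pp0:2 pp1:1 pp2:1
Op 4: write(P1, v1, 180). refcount(pp2)=1 -> write in place. 3 ppages; refcounts: pp0:2 pp1:1 pp2:1
Op 5: write(P0, v0, 112). refcount(pp0)=2>1 -> COPY to pp3. 4 ppages; refcounts: pp0:1 pp1:1 pp2:1 pp3:1
Op 6: write(P1, v1, 166). refcount(pp2)=1 -> write in place. 4 ppages; refcounts: pp0:1 pp1:1 pp2:1 pp3:1
Op 7: read(P1, v0) -> 40. No state change.

Answer: 1 1 1 1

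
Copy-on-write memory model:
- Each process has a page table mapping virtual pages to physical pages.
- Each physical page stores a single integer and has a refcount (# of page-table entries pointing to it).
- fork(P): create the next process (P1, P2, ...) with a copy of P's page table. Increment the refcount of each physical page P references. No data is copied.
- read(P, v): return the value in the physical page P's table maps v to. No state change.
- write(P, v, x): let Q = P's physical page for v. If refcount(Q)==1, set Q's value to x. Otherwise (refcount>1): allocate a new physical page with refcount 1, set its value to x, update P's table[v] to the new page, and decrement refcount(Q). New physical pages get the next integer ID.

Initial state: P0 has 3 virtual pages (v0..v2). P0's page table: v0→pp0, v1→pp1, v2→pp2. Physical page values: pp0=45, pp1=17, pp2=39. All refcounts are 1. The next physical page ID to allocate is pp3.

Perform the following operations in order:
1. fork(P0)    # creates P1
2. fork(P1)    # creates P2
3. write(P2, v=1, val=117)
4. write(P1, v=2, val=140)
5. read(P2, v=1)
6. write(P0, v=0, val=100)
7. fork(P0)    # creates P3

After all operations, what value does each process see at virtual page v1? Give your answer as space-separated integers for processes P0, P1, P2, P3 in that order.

Answer: 17 17 117 17

Derivation:
Op 1: fork(P0) -> P1. 3 ppages; refcounts: pp0:2 pp1:2 pp2:2
Op 2: fork(P1) -> P2. 3 ppages; refcounts: pp0:3 pp1:3 pp2:3
Op 3: write(P2, v1, 117). refcount(pp1)=3>1 -> COPY to pp3. 4 ppages; refcounts: pp0:3 pp1:2 pp2:3 pp3:1
Op 4: write(P1, v2, 140). refcount(pp2)=3>1 -> COPY to pp4. 5 ppages; refcounts: pp0:3 pp1:2 pp2:2 pp3:1 pp4:1
Op 5: read(P2, v1) -> 117. No state change.
Op 6: write(P0, v0, 100). refcount(pp0)=3>1 -> COPY to pp5. 6 ppages; refcounts: pp0:2 pp1:2 pp2:2 pp3:1 pp4:1 pp5:1
Op 7: fork(P0) -> P3. 6 ppages; refcounts: pp0:2 pp1:3 pp2:3 pp3:1 pp4:1 pp5:2
P0: v1 -> pp1 = 17
P1: v1 -> pp1 = 17
P2: v1 -> pp3 = 117
P3: v1 -> pp1 = 17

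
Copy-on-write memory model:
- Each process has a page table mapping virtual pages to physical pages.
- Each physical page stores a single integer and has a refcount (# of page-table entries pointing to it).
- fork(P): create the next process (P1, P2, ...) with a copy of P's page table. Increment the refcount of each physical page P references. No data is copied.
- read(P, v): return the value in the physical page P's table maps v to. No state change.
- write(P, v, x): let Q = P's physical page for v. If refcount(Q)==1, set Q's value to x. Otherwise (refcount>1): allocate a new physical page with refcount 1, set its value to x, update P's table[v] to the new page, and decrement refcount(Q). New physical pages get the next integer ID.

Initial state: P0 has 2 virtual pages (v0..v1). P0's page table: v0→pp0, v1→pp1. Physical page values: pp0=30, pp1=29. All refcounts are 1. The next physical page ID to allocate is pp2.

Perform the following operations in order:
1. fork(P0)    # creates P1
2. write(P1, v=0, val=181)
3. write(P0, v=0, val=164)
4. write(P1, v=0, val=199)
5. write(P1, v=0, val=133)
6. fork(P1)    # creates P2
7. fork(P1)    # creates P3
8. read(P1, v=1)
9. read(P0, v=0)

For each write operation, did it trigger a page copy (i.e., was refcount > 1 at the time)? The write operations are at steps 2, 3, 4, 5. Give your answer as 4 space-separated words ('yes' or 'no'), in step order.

Op 1: fork(P0) -> P1. 2 ppages; refcounts: pp0:2 pp1:2
Op 2: write(P1, v0, 181). refcount(pp0)=2>1 -> COPY to pp2. 3 ppages; refcounts: pp0:1 pp1:2 pp2:1
Op 3: write(P0, v0, 164). refcount(pp0)=1 -> write in place. 3 ppages; refcounts: pp0:1 pp1:2 pp2:1
Op 4: write(P1, v0, 199). refcount(pp2)=1 -> write in place. 3 ppages; refcounts: pp0:1 pp1:2 pp2:1
Op 5: write(P1, v0, 133). refcount(pp2)=1 -> write in place. 3 ppages; refcounts: pp0:1 pp1:2 pp2:1
Op 6: fork(P1) -> P2. 3 ppages; refcounts: pp0:1 pp1:3 pp2:2
Op 7: fork(P1) -> P3. 3 ppages; refcounts: pp0:1 pp1:4 pp2:3
Op 8: read(P1, v1) -> 29. No state change.
Op 9: read(P0, v0) -> 164. No state change.

yes no no no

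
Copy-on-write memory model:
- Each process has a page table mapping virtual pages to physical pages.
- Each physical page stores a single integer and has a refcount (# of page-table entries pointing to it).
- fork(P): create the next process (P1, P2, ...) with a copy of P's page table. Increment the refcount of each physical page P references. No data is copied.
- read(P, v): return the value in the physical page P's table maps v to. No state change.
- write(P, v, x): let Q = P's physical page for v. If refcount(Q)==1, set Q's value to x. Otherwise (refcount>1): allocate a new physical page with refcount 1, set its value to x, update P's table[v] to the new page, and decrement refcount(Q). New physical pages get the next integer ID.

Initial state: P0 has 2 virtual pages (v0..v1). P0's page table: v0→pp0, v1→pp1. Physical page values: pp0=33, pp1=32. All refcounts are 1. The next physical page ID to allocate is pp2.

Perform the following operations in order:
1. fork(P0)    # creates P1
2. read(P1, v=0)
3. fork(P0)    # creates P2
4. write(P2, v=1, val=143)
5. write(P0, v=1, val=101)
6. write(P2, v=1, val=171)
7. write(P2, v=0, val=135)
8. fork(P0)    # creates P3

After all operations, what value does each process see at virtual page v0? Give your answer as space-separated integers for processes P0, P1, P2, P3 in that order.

Answer: 33 33 135 33

Derivation:
Op 1: fork(P0) -> P1. 2 ppages; refcounts: pp0:2 pp1:2
Op 2: read(P1, v0) -> 33. No state change.
Op 3: fork(P0) -> P2. 2 ppages; refcounts: pp0:3 pp1:3
Op 4: write(P2, v1, 143). refcount(pp1)=3>1 -> COPY to pp2. 3 ppages; refcounts: pp0:3 pp1:2 pp2:1
Op 5: write(P0, v1, 101). refcount(pp1)=2>1 -> COPY to pp3. 4 ppages; refcounts: pp0:3 pp1:1 pp2:1 pp3:1
Op 6: write(P2, v1, 171). refcount(pp2)=1 -> write in place. 4 ppages; refcounts: pp0:3 pp1:1 pp2:1 pp3:1
Op 7: write(P2, v0, 135). refcount(pp0)=3>1 -> COPY to pp4. 5 ppages; refcounts: pp0:2 pp1:1 pp2:1 pp3:1 pp4:1
Op 8: fork(P0) -> P3. 5 ppages; refcounts: pp0:3 pp1:1 pp2:1 pp3:2 pp4:1
P0: v0 -> pp0 = 33
P1: v0 -> pp0 = 33
P2: v0 -> pp4 = 135
P3: v0 -> pp0 = 33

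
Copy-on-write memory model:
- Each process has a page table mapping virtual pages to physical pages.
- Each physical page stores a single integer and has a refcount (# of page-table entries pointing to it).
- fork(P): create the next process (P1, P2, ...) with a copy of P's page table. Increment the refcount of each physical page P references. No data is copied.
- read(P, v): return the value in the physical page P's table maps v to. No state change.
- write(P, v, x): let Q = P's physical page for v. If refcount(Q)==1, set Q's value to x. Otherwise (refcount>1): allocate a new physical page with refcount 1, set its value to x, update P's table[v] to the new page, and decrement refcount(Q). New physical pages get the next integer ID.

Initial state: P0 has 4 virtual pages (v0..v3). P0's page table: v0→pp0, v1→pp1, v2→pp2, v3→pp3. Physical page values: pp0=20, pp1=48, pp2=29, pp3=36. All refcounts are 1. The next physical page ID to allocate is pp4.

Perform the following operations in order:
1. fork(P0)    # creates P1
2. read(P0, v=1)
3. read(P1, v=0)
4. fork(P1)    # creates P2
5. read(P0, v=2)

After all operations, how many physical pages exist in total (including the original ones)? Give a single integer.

Op 1: fork(P0) -> P1. 4 ppages; refcounts: pp0:2 pp1:2 pp2:2 pp3:2
Op 2: read(P0, v1) -> 48. No state change.
Op 3: read(P1, v0) -> 20. No state change.
Op 4: fork(P1) -> P2. 4 ppages; refcounts: pp0:3 pp1:3 pp2:3 pp3:3
Op 5: read(P0, v2) -> 29. No state change.

Answer: 4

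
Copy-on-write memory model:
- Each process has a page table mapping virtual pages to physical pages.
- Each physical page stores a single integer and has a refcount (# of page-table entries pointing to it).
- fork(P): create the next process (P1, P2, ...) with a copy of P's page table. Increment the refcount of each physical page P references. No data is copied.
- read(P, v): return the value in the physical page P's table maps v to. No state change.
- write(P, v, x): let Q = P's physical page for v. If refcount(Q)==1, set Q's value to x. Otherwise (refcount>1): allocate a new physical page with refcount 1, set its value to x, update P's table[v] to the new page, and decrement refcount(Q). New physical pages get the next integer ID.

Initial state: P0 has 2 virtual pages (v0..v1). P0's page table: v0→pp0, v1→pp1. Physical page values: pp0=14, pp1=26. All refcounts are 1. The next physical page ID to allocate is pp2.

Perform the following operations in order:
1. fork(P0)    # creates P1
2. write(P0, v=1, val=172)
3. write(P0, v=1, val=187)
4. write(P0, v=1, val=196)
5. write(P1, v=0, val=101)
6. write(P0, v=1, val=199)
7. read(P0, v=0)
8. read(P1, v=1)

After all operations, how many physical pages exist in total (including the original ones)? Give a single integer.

Op 1: fork(P0) -> P1. 2 ppages; refcounts: pp0:2 pp1:2
Op 2: write(P0, v1, 172). refcount(pp1)=2>1 -> COPY to pp2. 3 ppages; refcounts: pp0:2 pp1:1 pp2:1
Op 3: write(P0, v1, 187). refcount(pp2)=1 -> write in place. 3 ppages; refcounts: pp0:2 pp1:1 pp2:1
Op 4: write(P0, v1, 196). refcount(pp2)=1 -> write in place. 3 ppages; refcounts: pp0:2 pp1:1 pp2:1
Op 5: write(P1, v0, 101). refcount(pp0)=2>1 -> COPY to pp3. 4 ppages; refcounts: pp0:1 pp1:1 pp2:1 pp3:1
Op 6: write(P0, v1, 199). refcount(pp2)=1 -> write in place. 4 ppages; refcounts: pp0:1 pp1:1 pp2:1 pp3:1
Op 7: read(P0, v0) -> 14. No state change.
Op 8: read(P1, v1) -> 26. No state change.

Answer: 4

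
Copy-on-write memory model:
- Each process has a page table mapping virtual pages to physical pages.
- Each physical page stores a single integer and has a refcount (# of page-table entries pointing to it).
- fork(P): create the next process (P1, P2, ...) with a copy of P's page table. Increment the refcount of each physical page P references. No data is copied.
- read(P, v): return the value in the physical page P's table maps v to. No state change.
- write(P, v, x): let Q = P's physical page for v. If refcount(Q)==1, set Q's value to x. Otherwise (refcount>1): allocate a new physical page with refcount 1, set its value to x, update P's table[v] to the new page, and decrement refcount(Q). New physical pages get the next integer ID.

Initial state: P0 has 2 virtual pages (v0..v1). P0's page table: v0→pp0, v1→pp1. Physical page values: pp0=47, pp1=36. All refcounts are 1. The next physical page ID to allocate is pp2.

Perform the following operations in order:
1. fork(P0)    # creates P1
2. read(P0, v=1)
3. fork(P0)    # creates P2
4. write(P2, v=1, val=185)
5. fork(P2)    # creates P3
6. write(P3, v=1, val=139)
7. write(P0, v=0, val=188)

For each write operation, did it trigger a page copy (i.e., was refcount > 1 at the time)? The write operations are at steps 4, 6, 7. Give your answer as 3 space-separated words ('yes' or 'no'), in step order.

Op 1: fork(P0) -> P1. 2 ppages; refcounts: pp0:2 pp1:2
Op 2: read(P0, v1) -> 36. No state change.
Op 3: fork(P0) -> P2. 2 ppages; refcounts: pp0:3 pp1:3
Op 4: write(P2, v1, 185). refcount(pp1)=3>1 -> COPY to pp2. 3 ppages; refcounts: pp0:3 pp1:2 pp2:1
Op 5: fork(P2) -> P3. 3 ppages; refcounts: pp0:4 pp1:2 pp2:2
Op 6: write(P3, v1, 139). refcount(pp2)=2>1 -> COPY to pp3. 4 ppages; refcounts: pp0:4 pp1:2 pp2:1 pp3:1
Op 7: write(P0, v0, 188). refcount(pp0)=4>1 -> COPY to pp4. 5 ppages; refcounts: pp0:3 pp1:2 pp2:1 pp3:1 pp4:1

yes yes yes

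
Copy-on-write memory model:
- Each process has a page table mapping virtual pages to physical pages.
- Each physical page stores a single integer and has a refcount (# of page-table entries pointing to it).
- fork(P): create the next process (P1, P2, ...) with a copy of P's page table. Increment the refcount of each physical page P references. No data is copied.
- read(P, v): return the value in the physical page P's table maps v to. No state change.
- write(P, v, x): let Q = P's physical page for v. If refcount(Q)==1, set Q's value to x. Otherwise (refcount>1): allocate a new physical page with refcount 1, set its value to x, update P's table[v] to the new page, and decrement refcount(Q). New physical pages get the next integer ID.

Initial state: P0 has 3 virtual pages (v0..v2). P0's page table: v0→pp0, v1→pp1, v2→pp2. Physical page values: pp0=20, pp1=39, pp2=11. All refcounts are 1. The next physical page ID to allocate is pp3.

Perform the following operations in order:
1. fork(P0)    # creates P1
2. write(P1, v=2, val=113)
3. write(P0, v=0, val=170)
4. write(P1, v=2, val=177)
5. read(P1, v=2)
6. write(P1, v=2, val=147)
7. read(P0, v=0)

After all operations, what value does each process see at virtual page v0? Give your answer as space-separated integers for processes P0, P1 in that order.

Answer: 170 20

Derivation:
Op 1: fork(P0) -> P1. 3 ppages; refcounts: pp0:2 pp1:2 pp2:2
Op 2: write(P1, v2, 113). refcount(pp2)=2>1 -> COPY to pp3. 4 ppages; refcounts: pp0:2 pp1:2 pp2:1 pp3:1
Op 3: write(P0, v0, 170). refcount(pp0)=2>1 -> COPY to pp4. 5 ppages; refcounts: pp0:1 pp1:2 pp2:1 pp3:1 pp4:1
Op 4: write(P1, v2, 177). refcount(pp3)=1 -> write in place. 5 ppages; refcounts: pp0:1 pp1:2 pp2:1 pp3:1 pp4:1
Op 5: read(P1, v2) -> 177. No state change.
Op 6: write(P1, v2, 147). refcount(pp3)=1 -> write in place. 5 ppages; refcounts: pp0:1 pp1:2 pp2:1 pp3:1 pp4:1
Op 7: read(P0, v0) -> 170. No state change.
P0: v0 -> pp4 = 170
P1: v0 -> pp0 = 20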